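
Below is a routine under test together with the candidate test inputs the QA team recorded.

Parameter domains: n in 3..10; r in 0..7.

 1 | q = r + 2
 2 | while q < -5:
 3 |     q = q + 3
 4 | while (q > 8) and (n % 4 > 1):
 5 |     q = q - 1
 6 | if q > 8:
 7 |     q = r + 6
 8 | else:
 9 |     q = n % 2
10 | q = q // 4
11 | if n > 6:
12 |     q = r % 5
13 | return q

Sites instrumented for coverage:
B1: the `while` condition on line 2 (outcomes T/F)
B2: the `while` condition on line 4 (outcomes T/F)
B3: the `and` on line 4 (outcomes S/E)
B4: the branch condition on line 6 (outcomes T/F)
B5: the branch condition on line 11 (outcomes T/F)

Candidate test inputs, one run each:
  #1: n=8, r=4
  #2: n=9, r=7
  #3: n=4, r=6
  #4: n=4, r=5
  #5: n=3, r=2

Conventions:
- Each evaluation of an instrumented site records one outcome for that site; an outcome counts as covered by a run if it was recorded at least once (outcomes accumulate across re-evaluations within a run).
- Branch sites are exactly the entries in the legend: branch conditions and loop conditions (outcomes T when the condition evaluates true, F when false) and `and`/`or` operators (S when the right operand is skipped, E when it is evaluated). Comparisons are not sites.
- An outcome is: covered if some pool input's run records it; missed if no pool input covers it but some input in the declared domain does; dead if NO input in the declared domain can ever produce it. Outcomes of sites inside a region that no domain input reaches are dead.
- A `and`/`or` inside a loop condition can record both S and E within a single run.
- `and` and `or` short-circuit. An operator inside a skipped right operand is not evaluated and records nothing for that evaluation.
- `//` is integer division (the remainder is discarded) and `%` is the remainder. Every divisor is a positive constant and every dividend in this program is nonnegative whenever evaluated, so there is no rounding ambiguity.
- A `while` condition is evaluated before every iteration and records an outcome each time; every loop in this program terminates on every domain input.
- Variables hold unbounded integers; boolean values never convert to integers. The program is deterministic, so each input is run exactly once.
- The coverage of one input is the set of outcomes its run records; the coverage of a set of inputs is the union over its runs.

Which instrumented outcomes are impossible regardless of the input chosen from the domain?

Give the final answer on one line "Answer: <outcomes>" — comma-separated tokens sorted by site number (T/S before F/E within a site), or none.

checking every outcome against all 64 domain inputs:
  B1=T: never recorded by any domain input -> dead
  reachable outcomes have witnesses, e.g. B1=F (e.g. n=3, r=0), B2=T (e.g. n=3, r=7), B2=F (e.g. n=3, r=0), B3=S (e.g. n=3, r=0)

Answer: B1=T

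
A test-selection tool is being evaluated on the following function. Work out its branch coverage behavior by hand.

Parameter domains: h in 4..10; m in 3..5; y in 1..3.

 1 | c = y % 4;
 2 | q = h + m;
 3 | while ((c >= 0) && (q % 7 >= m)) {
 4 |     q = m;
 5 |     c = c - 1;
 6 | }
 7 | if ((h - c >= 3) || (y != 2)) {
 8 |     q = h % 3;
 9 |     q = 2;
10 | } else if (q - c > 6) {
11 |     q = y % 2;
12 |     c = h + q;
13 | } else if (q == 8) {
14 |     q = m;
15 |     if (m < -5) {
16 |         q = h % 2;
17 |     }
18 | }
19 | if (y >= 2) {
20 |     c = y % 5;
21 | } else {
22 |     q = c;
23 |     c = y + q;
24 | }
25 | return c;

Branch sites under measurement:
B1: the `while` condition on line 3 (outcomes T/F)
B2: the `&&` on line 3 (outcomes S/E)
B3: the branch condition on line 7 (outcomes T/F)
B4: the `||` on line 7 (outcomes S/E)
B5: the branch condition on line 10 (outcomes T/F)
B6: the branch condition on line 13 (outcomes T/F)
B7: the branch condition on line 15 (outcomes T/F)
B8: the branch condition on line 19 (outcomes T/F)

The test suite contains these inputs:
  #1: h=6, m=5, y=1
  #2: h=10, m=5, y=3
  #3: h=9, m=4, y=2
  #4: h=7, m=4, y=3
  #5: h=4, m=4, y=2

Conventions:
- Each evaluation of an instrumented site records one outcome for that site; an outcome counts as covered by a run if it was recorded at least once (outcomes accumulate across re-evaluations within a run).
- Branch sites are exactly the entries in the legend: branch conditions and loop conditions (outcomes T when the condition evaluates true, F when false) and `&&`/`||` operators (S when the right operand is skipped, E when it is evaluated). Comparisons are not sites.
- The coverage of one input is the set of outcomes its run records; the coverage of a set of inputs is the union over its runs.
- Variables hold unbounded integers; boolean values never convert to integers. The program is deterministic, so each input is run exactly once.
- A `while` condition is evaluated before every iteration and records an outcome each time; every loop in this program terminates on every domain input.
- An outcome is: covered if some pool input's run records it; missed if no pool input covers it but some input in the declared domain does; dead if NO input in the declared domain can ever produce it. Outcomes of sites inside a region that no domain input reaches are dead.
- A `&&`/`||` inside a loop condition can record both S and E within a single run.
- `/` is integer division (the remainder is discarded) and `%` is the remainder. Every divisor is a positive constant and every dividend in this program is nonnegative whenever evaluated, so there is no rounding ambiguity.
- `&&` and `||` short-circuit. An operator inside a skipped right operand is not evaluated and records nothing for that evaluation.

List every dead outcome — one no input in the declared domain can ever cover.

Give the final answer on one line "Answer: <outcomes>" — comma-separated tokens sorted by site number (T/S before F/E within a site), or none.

checking every outcome against all 63 domain inputs:
  B7=T: never recorded by any domain input -> dead
  reachable outcomes have witnesses, e.g. B1=T (e.g. h=7, m=3, y=1), B1=F (e.g. h=4, m=3, y=1), B2=S (e.g. h=7, m=3, y=1), B2=E (e.g. h=4, m=3, y=1)

Answer: B7=T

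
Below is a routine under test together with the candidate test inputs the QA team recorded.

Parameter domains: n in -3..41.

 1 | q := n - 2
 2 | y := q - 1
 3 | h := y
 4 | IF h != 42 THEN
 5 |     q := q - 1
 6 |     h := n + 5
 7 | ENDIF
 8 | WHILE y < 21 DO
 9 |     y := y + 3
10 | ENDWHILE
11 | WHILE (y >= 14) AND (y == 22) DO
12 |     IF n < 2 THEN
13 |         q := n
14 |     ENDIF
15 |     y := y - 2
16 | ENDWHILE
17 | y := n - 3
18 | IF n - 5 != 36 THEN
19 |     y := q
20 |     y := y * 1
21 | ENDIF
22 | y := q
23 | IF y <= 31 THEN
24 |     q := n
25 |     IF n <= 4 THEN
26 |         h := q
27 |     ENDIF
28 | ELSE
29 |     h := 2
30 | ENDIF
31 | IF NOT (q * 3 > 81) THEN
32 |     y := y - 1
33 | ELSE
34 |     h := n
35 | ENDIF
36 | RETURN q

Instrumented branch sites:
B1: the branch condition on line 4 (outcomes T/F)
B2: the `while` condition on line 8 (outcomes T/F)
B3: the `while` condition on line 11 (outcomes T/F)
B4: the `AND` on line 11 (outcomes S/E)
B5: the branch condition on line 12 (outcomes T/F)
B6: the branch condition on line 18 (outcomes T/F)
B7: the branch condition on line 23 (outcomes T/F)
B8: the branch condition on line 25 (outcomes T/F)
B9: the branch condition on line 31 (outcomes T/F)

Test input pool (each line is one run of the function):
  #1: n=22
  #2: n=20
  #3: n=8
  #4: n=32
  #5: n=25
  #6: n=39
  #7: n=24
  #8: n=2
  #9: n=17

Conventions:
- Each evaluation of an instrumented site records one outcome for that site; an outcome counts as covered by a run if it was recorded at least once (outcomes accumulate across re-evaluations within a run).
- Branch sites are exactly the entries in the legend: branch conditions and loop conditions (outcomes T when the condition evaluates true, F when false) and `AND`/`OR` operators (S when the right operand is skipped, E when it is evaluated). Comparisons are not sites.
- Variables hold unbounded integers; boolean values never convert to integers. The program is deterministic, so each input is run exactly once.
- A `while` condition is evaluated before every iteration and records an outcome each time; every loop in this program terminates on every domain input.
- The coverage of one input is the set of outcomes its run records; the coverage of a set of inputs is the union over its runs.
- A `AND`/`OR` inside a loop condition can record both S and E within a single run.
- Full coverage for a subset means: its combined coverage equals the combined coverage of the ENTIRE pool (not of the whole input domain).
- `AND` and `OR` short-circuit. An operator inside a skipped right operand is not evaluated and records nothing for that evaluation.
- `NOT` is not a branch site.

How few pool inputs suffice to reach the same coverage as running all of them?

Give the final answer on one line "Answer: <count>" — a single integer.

#1 (n=22) -> B1->T, B2->T, B2->F, B4->E, B3->T, B5->F, B4->E, B3->F, B6->T, B7->T, B8->F, B9->T; covered: B1=T, B2=T, B2=F, B3=T, B3=F, B4=E, B5=F, B6=T, B7=T, B8=F, B9=T
#2 (n=20) -> B1->T, B2->T, B2->T, B2->F, B4->E, B3->F, B6->T, B7->T, B8->F, B9->T; covered: B1=T, B2=T, B2=F, B3=F, B4=E, B6=T, B7=T, B8=F, B9=T
#3 (n=8) -> B1->T, B2->T, B2->T, B2->T, B2->T, B2->T, B2->T, B2->F, B4->E, B3->F, B6->T, B7->T, B8->F, B9->T; covered: B1=T, B2=T, B2=F, B3=F, B4=E, B6=T, B7=T, B8=F, B9=T
#4 (n=32) -> B1->T, B2->F, B4->E, B3->F, B6->T, B7->T, B8->F, B9->F; covered: B1=T, B2=F, B3=F, B4=E, B6=T, B7=T, B8=F, B9=F
#5 (n=25) -> B1->T, B2->F, B4->E, B3->T, B5->F, B4->E, B3->F, B6->T, B7->T, B8->F, B9->T; covered: B1=T, B2=F, B3=T, B3=F, B4=E, B5=F, B6=T, B7=T, B8=F, B9=T
#6 (n=39) -> B1->T, B2->F, B4->E, B3->F, B6->T, B7->F, B9->F; covered: B1=T, B2=F, B3=F, B4=E, B6=T, B7=F, B9=F
#7 (n=24) -> B1->T, B2->F, B4->E, B3->F, B6->T, B7->T, B8->F, B9->T; covered: B1=T, B2=F, B3=F, B4=E, B6=T, B7=T, B8=F, B9=T
#8 (n=2) -> B1->T, B2->T, B2->T, B2->T, B2->T, B2->T, B2->T, B2->T, B2->T, B2->F, B4->E, B3->F, B6->T, B7->T, ...; covered: B1=T, B2=T, B2=F, B3=F, B4=E, B6=T, B7=T, B8=T, B9=T
#9 (n=17) -> B1->T, B2->T, B2->T, B2->T, B2->F, B4->E, B3->F, B6->T, B7->T, B8->F, B9->T; covered: B1=T, B2=T, B2=F, B3=F, B4=E, B6=T, B7=T, B8=F, B9=T
pool-wide coverage (14 outcomes): B1=T, B2=T, B2=F, B3=T, B3=F, B4=E, B5=F, B6=T, B7=T, B7=F, B8=T, B8=F, B9=T, B9=F
checked all size-1 subsets: none covers 14 outcomes (max 11/14)
checked all size-2 subsets: none covers 14 outcomes (max 13/14)
the canonical winner is {1, 6, 8}: size 3, full 14-outcome coverage, earliest index list among size-3 covers

Answer: 3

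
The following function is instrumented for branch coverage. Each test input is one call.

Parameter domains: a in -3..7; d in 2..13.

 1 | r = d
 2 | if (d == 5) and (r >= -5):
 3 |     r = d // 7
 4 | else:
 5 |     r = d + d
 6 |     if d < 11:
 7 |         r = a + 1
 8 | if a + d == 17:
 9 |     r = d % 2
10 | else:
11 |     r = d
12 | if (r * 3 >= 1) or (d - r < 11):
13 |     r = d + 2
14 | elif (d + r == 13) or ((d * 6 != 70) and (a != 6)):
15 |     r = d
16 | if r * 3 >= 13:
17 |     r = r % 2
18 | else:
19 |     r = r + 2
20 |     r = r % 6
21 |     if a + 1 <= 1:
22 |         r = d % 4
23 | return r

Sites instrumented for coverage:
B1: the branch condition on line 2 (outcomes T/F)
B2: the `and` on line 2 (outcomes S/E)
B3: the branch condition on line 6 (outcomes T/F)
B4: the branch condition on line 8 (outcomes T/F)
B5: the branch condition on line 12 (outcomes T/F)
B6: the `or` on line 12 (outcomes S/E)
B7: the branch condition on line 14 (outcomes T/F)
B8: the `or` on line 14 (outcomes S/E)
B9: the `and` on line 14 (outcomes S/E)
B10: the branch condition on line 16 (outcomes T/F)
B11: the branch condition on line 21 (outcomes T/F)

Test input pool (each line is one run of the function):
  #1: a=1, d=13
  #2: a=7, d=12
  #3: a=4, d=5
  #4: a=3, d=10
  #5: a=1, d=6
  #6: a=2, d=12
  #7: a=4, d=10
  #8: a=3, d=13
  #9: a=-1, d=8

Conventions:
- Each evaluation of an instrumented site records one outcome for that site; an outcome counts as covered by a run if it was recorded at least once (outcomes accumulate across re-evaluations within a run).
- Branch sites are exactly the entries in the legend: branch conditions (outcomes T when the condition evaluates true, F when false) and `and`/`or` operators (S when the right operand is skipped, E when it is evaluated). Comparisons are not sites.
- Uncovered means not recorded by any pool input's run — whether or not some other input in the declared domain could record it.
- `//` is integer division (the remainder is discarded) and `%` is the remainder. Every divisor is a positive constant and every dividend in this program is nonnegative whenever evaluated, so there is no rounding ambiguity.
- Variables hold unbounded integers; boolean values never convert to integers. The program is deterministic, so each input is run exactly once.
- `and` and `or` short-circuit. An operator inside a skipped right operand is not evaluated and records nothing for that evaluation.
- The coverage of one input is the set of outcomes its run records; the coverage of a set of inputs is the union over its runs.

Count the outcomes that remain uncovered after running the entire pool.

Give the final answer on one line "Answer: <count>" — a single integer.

input #1 (a=1, d=13): events B2->S, B1->F, B3->F, B4->F, B6->S, B5->T, B10->T; covers B1=F, B2=S, B3=F, B4=F, B5=T, B6=S, B10=T
input #2 (a=7, d=12): events B2->S, B1->F, B3->F, B4->F, B6->S, B5->T, B10->T; covers B1=F, B2=S, B3=F, B4=F, B5=T, B6=S, B10=T
input #3 (a=4, d=5): events B2->E, B1->T, B4->F, B6->S, B5->T, B10->T; covers B1=T, B2=E, B4=F, B5=T, B6=S, B10=T
input #4 (a=3, d=10): events B2->S, B1->F, B3->T, B4->F, B6->S, B5->T, B10->T; covers B1=F, B2=S, B3=T, B4=F, B5=T, B6=S, B10=T
input #5 (a=1, d=6): events B2->S, B1->F, B3->T, B4->F, B6->S, B5->T, B10->T; covers B1=F, B2=S, B3=T, B4=F, B5=T, B6=S, B10=T
input #6 (a=2, d=12): events B2->S, B1->F, B3->F, B4->F, B6->S, B5->T, B10->T; covers B1=F, B2=S, B3=F, B4=F, B5=T, B6=S, B10=T
input #7 (a=4, d=10): events B2->S, B1->F, B3->T, B4->F, B6->S, B5->T, B10->T; covers B1=F, B2=S, B3=T, B4=F, B5=T, B6=S, B10=T
input #8 (a=3, d=13): events B2->S, B1->F, B3->F, B4->F, B6->S, B5->T, B10->T; covers B1=F, B2=S, B3=F, B4=F, B5=T, B6=S, B10=T
input #9 (a=-1, d=8): events B2->S, B1->F, B3->T, B4->F, B6->S, B5->T, B10->T; covers B1=F, B2=S, B3=T, B4=F, B5=T, B6=S, B10=T
union over the pool: B1=T, B1=F, B2=S, B2=E, B3=T, B3=F, B4=F, B5=T, B6=S, B10=T
uncovered (12 of 22): B4=T, B5=F, B6=E, B7=T, B7=F, B8=S, B8=E, B9=S, B9=E, B10=F, B11=T, B11=F

Answer: 12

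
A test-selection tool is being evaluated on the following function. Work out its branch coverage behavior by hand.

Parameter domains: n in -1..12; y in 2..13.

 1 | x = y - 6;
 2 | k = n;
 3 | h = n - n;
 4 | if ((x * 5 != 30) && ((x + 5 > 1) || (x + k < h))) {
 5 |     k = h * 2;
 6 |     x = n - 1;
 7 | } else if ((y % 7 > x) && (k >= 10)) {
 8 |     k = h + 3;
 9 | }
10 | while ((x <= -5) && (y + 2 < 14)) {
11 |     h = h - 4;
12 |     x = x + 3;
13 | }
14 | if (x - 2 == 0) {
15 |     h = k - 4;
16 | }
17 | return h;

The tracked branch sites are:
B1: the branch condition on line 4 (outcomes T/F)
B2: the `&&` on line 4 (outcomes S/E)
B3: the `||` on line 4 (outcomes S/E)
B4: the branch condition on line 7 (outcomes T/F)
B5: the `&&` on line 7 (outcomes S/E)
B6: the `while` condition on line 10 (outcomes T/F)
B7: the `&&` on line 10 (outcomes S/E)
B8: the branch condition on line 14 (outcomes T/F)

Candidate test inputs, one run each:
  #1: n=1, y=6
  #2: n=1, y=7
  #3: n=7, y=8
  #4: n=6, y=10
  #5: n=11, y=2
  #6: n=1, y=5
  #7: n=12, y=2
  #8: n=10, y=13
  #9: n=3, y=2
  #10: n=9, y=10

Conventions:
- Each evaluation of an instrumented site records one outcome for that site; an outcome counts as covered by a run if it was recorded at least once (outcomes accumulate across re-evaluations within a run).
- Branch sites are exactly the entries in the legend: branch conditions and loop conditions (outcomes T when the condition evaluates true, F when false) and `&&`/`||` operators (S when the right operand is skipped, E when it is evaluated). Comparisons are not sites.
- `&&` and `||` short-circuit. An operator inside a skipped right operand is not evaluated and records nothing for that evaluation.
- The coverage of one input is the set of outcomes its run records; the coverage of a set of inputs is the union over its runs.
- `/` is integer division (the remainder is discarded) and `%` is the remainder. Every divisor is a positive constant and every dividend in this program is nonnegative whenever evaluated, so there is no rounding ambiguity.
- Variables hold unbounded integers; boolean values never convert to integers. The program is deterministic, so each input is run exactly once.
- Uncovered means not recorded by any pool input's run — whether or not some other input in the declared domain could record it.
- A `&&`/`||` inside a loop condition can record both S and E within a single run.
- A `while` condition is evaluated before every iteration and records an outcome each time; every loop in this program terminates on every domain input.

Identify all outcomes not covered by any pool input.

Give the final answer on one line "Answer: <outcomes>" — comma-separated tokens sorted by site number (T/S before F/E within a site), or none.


input #1, n=1, y=6: events B2->E, B3->S, B1->T, B7->S, B6->F, B8->F; outcomes B1=T, B2=E, B3=S, B6=F, B7=S, B8=F
input #2, n=1, y=7: events B2->E, B3->S, B1->T, B7->S, B6->F, B8->F; outcomes B1=T, B2=E, B3=S, B6=F, B7=S, B8=F
input #3, n=7, y=8: events B2->E, B3->S, B1->T, B7->S, B6->F, B8->F; outcomes B1=T, B2=E, B3=S, B6=F, B7=S, B8=F
input #4, n=6, y=10: events B2->E, B3->S, B1->T, B7->S, B6->F, B8->F; outcomes B1=T, B2=E, B3=S, B6=F, B7=S, B8=F
input #5, n=11, y=2: events B2->E, B3->E, B1->F, B5->E, B4->T, B7->S, B6->F, B8->F; outcomes B1=F, B2=E, B3=E, B4=T, B5=E, B6=F, B7=S, B8=F
input #6, n=1, y=5: events B2->E, B3->S, B1->T, B7->S, B6->F, B8->F; outcomes B1=T, B2=E, B3=S, B6=F, B7=S, B8=F
input #7, n=12, y=2: events B2->E, B3->E, B1->F, B5->E, B4->T, B7->S, B6->F, B8->F; outcomes B1=F, B2=E, B3=E, B4=T, B5=E, B6=F, B7=S, B8=F
input #8, n=10, y=13: events B2->E, B3->S, B1->T, B7->S, B6->F, B8->F; outcomes B1=T, B2=E, B3=S, B6=F, B7=S, B8=F
input #9, n=3, y=2: events B2->E, B3->E, B1->T, B7->S, B6->F, B8->T; outcomes B1=T, B2=E, B3=E, B6=F, B7=S, B8=T
input #10, n=9, y=10: events B2->E, B3->S, B1->T, B7->S, B6->F, B8->F; outcomes B1=T, B2=E, B3=S, B6=F, B7=S, B8=F
union over the pool: B1=T, B1=F, B2=E, B3=S, B3=E, B4=T, B5=E, B6=F, B7=S, B8=T, B8=F
uncovered (5 of 16): B2=S, B4=F, B5=S, B6=T, B7=E
Answer: B2=S, B4=F, B5=S, B6=T, B7=E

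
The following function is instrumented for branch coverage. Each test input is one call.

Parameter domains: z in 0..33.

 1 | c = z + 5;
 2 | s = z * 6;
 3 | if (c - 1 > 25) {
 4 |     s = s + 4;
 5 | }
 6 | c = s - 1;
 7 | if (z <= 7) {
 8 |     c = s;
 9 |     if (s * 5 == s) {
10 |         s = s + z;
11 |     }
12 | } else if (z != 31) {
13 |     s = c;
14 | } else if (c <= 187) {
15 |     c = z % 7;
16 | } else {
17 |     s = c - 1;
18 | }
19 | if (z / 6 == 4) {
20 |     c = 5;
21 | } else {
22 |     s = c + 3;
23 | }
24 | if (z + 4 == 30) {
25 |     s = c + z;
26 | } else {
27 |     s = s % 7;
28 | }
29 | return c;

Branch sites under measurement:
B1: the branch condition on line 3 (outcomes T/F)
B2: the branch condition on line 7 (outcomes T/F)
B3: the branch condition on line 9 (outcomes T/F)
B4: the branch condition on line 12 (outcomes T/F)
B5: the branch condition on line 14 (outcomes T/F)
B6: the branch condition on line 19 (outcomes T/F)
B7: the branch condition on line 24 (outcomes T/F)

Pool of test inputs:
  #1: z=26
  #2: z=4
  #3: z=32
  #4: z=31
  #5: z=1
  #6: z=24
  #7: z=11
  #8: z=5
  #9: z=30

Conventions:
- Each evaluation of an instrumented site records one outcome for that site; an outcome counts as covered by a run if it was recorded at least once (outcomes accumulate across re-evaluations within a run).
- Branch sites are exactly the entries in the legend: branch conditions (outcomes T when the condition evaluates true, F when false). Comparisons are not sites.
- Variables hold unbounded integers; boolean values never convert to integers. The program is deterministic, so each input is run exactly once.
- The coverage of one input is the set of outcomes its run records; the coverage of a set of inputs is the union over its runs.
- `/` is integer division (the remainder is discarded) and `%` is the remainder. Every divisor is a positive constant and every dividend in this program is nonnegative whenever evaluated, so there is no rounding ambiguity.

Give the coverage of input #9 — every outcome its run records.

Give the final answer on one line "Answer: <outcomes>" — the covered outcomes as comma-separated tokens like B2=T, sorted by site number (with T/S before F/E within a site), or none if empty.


Running input #9 (z=30), event by event:
  B1->T, B2->F, B4->T, B6->F, B7->F
distinct outcomes covered: B1=T, B2=F, B4=T, B6=F, B7=F
Answer: B1=T, B2=F, B4=T, B6=F, B7=F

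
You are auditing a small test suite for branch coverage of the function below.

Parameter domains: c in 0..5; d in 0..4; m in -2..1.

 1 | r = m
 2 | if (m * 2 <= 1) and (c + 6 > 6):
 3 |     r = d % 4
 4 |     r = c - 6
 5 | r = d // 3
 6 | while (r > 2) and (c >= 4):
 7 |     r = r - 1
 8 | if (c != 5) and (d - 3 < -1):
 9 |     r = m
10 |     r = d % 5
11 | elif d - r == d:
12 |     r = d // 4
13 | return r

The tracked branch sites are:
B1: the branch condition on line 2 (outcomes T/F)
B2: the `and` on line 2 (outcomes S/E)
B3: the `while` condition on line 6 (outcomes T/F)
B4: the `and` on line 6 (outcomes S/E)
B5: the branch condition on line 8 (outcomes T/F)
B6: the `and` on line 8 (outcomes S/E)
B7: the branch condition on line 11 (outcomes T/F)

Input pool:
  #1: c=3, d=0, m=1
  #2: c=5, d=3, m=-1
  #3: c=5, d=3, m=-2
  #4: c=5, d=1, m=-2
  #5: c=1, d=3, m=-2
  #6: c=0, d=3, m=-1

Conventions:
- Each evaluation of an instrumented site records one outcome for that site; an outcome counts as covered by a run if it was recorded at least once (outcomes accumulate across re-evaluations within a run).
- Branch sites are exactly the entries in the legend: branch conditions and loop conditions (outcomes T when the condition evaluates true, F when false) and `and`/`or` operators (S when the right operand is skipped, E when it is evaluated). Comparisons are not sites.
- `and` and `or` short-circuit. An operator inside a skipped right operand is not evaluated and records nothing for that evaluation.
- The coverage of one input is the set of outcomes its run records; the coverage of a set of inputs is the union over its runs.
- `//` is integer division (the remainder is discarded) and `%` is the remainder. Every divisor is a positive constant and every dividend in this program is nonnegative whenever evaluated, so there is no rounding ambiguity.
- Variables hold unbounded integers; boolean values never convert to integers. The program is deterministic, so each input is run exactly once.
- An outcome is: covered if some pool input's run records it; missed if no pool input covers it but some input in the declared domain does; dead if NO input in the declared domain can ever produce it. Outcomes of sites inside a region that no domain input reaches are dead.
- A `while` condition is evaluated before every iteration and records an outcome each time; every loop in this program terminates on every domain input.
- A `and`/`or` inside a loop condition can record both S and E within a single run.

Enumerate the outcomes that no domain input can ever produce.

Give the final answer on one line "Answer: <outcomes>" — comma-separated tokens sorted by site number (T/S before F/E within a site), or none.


exhaustive pass over the 120-input domain:
  B3=T: unreachable across the whole domain -> dead
  B4=E: unreachable across the whole domain -> dead
  reachable outcomes have witnesses, e.g. B1=T (e.g. c=1, d=0, m=-2), B1=F (e.g. c=0, d=0, m=-2), B2=S (e.g. c=0, d=0, m=1), B2=E (e.g. c=0, d=0, m=-2)
Answer: B3=T, B4=E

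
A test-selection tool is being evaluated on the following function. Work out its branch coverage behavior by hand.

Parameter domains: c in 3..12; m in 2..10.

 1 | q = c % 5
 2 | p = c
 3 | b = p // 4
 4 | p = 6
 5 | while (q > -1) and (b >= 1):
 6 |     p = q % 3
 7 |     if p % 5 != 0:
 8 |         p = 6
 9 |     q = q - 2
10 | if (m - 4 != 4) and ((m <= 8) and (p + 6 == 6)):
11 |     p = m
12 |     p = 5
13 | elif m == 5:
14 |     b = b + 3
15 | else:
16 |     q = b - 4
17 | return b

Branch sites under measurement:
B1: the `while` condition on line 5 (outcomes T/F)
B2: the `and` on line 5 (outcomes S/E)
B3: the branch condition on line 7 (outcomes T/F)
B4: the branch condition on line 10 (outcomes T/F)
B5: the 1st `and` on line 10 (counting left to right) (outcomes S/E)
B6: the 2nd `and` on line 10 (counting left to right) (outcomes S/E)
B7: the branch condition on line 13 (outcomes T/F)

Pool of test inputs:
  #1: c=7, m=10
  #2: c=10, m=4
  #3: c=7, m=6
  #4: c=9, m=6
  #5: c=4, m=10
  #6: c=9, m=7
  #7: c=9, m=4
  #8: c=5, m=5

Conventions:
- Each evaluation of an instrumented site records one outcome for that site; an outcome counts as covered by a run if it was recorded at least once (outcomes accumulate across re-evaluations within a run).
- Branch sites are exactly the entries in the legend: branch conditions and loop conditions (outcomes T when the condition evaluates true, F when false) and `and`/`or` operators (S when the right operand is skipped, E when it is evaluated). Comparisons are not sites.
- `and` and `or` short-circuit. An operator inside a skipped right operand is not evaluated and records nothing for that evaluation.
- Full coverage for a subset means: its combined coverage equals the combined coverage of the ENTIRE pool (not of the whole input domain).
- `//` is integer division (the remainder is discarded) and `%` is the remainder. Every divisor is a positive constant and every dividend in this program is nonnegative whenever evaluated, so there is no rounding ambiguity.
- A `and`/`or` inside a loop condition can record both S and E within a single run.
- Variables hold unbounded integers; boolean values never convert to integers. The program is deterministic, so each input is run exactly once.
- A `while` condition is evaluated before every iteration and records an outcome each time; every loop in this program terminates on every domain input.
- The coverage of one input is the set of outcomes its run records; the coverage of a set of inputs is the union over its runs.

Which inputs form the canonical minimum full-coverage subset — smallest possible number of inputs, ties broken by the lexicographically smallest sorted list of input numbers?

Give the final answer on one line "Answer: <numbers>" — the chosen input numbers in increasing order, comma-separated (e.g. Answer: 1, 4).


input #1, c=7, m=10: events B2->E, B1->T, B3->T, B2->E, B1->T, B3->F, B2->S, B1->F, B5->E, B6->S, B4->F, B7->F; outcomes B1=T, B1=F, B2=S, B2=E, B3=T, B3=F, B4=F, B5=E, B6=S, B7=F
input #2, c=10, m=4: events B2->E, B1->T, B3->F, B2->S, B1->F, B5->E, B6->E, B4->T; outcomes B1=T, B1=F, B2=S, B2=E, B3=F, B4=T, B5=E, B6=E
input #3, c=7, m=6: events B2->E, B1->T, B3->T, B2->E, B1->T, B3->F, B2->S, B1->F, B5->E, B6->E, B4->T; outcomes B1=T, B1=F, B2=S, B2=E, B3=T, B3=F, B4=T, B5=E, B6=E
input #4, c=9, m=6: events B2->E, B1->T, B3->T, B2->E, B1->T, B3->T, B2->E, B1->T, B3->F, B2->S, B1->F, B5->E, B6->E, B4->T; outcomes B1=T, B1=F, B2=S, B2=E, B3=T, B3=F, B4=T, B5=E, B6=E
input #5, c=4, m=10: events B2->E, B1->T, B3->T, B2->E, B1->T, B3->T, B2->E, B1->T, B3->F, B2->S, B1->F, B5->E, B6->S, B4->F, ...; outcomes B1=T, B1=F, B2=S, B2=E, B3=T, B3=F, B4=F, B5=E, B6=S, B7=F
input #6, c=9, m=7: events B2->E, B1->T, B3->T, B2->E, B1->T, B3->T, B2->E, B1->T, B3->F, B2->S, B1->F, B5->E, B6->E, B4->T; outcomes B1=T, B1=F, B2=S, B2=E, B3=T, B3=F, B4=T, B5=E, B6=E
input #7, c=9, m=4: events B2->E, B1->T, B3->T, B2->E, B1->T, B3->T, B2->E, B1->T, B3->F, B2->S, B1->F, B5->E, B6->E, B4->T; outcomes B1=T, B1=F, B2=S, B2=E, B3=T, B3=F, B4=T, B5=E, B6=E
input #8, c=5, m=5: events B2->E, B1->T, B3->F, B2->S, B1->F, B5->E, B6->E, B4->T; outcomes B1=T, B1=F, B2=S, B2=E, B3=F, B4=T, B5=E, B6=E
union over all inputs: B1=T, B1=F, B2=S, B2=E, B3=T, B3=F, B4=T, B4=F, B5=E, B6=S, B6=E, B7=F (12 outcomes)
size 1 is not enough: best union over all size-1 subsets is 10/12
inputs {1, 2} (size 2) cover everything; no size-2 subset with a lexicographically smaller index list covers all 12
Answer: 1, 2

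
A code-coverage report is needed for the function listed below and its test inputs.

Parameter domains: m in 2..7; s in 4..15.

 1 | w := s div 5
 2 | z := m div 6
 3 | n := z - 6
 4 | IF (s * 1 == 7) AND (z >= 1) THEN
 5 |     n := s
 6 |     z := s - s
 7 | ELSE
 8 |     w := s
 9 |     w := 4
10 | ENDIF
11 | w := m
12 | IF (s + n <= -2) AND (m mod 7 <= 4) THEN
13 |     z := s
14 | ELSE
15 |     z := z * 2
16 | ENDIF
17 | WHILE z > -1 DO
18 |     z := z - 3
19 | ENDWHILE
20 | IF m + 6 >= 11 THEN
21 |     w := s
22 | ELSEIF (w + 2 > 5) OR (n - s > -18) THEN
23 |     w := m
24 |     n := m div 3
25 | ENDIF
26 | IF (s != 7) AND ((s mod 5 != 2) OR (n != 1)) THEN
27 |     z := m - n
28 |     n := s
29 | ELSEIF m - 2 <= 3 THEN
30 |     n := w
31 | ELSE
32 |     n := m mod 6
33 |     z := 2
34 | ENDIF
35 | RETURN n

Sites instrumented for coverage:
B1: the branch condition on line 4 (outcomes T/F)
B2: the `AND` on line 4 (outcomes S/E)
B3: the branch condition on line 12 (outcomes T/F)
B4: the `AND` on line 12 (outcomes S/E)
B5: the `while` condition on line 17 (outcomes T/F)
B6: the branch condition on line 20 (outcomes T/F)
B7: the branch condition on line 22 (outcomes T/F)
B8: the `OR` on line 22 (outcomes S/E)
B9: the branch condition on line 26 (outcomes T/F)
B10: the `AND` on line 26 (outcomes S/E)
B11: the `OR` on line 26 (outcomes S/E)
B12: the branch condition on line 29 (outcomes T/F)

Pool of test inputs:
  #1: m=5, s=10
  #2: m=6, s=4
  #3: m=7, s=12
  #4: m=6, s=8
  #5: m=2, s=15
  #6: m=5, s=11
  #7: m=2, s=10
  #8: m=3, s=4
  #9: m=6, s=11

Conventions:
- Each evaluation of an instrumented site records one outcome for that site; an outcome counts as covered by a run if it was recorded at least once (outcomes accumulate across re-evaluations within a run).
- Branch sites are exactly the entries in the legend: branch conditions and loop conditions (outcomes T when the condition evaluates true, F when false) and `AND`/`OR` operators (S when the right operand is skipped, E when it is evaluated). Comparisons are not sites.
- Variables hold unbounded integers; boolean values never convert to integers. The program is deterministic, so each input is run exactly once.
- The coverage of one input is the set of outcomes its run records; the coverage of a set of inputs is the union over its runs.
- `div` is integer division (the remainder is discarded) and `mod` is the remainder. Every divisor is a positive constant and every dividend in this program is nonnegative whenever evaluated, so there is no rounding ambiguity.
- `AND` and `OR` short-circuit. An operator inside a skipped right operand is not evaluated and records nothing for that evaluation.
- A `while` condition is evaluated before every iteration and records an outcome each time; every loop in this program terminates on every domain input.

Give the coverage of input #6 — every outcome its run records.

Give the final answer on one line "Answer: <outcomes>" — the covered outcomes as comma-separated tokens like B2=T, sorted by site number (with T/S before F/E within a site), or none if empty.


Tracing the run of input #6 (m=5, s=11):
  B2->S, B1->F, B4->S, B3->F, B5->T, B5->F, B6->T, B10->E, B11->S, B9->T
collecting distinct outcomes: B1=F, B2=S, B3=F, B4=S, B5=T, B5=F, B6=T, B9=T, B10=E, B11=S
Answer: B1=F, B2=S, B3=F, B4=S, B5=T, B5=F, B6=T, B9=T, B10=E, B11=S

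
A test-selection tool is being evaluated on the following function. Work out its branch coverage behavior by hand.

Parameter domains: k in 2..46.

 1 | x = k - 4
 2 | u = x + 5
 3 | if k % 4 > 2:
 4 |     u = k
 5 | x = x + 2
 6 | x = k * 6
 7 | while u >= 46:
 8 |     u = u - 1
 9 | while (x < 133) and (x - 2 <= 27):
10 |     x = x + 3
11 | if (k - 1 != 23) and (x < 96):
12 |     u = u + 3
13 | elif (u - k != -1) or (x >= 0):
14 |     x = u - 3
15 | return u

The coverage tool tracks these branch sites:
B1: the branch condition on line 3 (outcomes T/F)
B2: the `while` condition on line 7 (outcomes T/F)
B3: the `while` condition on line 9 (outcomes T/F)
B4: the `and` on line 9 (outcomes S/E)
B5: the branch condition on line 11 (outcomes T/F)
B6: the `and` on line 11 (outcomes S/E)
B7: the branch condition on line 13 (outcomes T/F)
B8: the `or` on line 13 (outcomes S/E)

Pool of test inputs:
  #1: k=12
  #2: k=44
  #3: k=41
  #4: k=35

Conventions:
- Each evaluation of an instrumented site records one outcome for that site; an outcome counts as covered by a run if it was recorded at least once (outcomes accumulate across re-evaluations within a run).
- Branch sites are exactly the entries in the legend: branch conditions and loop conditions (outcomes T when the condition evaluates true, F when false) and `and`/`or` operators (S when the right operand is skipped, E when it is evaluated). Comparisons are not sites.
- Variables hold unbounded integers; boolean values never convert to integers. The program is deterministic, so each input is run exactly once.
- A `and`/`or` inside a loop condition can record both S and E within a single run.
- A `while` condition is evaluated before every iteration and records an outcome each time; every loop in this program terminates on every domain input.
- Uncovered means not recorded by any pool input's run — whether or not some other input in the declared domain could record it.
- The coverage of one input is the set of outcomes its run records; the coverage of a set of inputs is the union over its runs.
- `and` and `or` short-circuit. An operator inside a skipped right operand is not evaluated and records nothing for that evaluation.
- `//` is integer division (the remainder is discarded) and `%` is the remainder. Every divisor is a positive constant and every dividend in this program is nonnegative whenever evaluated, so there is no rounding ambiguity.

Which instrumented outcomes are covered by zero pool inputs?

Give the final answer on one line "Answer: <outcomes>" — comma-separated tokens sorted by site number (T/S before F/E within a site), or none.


input #1, k=12: events B1->F, B2->F, B4->E, B3->F, B6->E, B5->T; outcomes B1=F, B2=F, B3=F, B4=E, B5=T, B6=E
input #2, k=44: events B1->F, B2->F, B4->S, B3->F, B6->E, B5->F, B8->S, B7->T; outcomes B1=F, B2=F, B3=F, B4=S, B5=F, B6=E, B7=T, B8=S
input #3, k=41: events B1->F, B2->F, B4->S, B3->F, B6->E, B5->F, B8->S, B7->T; outcomes B1=F, B2=F, B3=F, B4=S, B5=F, B6=E, B7=T, B8=S
input #4, k=35: events B1->T, B2->F, B4->S, B3->F, B6->E, B5->F, B8->S, B7->T; outcomes B1=T, B2=F, B3=F, B4=S, B5=F, B6=E, B7=T, B8=S
union over the pool: B1=T, B1=F, B2=F, B3=F, B4=S, B4=E, B5=T, B5=F, B6=E, B7=T, B8=S
uncovered (5 of 16): B2=T, B3=T, B6=S, B7=F, B8=E
Answer: B2=T, B3=T, B6=S, B7=F, B8=E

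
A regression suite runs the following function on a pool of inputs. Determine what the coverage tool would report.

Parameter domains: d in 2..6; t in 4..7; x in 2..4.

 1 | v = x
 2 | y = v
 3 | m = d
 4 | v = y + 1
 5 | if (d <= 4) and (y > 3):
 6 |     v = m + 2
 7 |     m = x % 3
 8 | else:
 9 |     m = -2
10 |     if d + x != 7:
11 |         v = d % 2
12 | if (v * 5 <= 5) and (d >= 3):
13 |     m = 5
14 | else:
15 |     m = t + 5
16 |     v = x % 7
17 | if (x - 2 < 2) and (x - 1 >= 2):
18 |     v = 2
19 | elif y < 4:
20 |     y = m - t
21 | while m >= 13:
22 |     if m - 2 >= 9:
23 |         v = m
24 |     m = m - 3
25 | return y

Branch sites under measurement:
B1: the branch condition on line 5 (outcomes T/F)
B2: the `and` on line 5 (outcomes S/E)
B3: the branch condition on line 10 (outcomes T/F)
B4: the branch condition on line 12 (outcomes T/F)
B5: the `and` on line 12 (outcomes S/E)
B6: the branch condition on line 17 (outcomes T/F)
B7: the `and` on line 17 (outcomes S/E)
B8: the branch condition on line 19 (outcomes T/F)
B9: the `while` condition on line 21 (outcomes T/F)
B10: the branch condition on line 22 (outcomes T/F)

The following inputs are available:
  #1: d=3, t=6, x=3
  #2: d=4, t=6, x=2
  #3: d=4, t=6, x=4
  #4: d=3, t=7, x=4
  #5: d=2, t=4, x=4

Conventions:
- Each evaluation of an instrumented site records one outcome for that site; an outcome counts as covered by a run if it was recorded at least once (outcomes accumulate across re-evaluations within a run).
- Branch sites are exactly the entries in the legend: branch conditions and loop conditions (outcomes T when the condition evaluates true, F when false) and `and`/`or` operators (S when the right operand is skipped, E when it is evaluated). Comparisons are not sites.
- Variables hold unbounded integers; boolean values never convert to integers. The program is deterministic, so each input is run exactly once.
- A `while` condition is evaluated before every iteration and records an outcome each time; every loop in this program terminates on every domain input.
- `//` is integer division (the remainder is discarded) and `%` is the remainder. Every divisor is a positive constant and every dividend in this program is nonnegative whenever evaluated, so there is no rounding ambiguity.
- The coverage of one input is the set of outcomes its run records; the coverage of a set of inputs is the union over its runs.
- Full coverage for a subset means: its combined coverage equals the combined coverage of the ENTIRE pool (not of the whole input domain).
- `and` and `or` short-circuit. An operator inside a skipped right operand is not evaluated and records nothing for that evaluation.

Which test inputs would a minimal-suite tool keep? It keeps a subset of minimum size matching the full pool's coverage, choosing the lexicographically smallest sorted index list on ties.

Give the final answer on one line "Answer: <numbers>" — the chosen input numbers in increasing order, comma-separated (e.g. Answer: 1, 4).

input #1 (d=3, t=6, x=3): covers B1=F, B2=E, B3=T, B4=T, B5=E, B6=T, B7=E, B9=F
input #2 (d=4, t=6, x=2): covers B1=F, B2=E, B3=T, B4=T, B5=E, B6=F, B7=E, B8=T, B9=F
input #3 (d=4, t=6, x=4): covers B1=T, B2=E, B4=F, B5=S, B6=F, B7=S, B8=F, B9=F
input #4 (d=3, t=7, x=4): covers B1=T, B2=E, B4=F, B5=S, B6=F, B7=S, B8=F, B9=F
input #5 (d=2, t=4, x=4): covers B1=T, B2=E, B4=F, B5=S, B6=F, B7=S, B8=F, B9=F
together the pool reaches 15 outcomes: B1=T, B1=F, B2=E, B3=T, B4=T, B4=F, B5=S, B5=E, B6=T, B6=F, B7=S, B7=E, B8=T, B8=F, B9=F
no size-1 subset reaches all 15 outcomes (best union: 9/15)
no size-2 subset reaches all 15 outcomes (best union: 14/15)
size 3: inputs {1, 2, 3} cover all 15 outcomes, and no lexicographically smaller subset of this size does

Answer: 1, 2, 3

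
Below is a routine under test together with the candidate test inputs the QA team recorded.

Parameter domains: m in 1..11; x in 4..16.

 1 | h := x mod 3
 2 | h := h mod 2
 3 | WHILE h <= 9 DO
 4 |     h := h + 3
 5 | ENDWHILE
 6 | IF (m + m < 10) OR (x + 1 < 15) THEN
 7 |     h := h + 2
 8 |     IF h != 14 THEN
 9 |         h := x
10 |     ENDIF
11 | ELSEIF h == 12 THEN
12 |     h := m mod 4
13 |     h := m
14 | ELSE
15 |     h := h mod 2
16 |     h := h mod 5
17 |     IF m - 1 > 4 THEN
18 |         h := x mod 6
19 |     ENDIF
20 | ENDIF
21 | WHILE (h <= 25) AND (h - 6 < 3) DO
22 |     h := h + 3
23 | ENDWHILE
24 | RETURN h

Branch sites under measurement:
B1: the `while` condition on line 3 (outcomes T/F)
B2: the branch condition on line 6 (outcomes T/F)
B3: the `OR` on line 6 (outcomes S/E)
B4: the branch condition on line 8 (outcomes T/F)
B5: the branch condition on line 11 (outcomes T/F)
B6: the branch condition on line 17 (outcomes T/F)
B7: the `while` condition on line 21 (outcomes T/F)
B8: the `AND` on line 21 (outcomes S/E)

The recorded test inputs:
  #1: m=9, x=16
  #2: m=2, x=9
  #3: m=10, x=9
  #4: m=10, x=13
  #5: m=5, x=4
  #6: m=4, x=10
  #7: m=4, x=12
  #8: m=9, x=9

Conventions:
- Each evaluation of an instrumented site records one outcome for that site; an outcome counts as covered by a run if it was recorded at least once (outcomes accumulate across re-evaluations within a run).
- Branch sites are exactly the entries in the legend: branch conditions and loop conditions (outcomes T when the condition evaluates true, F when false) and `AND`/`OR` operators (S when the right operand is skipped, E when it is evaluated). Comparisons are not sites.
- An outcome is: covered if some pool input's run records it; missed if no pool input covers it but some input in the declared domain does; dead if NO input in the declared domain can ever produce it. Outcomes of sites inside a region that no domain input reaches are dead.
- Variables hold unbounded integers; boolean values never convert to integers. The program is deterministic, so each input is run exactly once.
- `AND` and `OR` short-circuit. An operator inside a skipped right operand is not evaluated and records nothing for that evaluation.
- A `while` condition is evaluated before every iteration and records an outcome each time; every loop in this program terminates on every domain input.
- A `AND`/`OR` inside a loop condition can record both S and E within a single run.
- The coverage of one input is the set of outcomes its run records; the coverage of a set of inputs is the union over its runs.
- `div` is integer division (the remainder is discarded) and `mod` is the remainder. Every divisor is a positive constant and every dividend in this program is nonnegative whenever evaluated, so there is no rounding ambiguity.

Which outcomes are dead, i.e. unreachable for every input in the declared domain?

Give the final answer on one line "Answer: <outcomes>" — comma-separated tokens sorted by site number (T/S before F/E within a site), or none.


running all 143 domain inputs and tallying outcomes:
  B8=S: zero occurrences over every domain input -> dead
  reachable outcomes have witnesses, e.g. B1=T (e.g. m=1, x=4), B1=F (e.g. m=1, x=4), B2=T (e.g. m=1, x=4), B2=F (e.g. m=5, x=14)
Answer: B8=S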